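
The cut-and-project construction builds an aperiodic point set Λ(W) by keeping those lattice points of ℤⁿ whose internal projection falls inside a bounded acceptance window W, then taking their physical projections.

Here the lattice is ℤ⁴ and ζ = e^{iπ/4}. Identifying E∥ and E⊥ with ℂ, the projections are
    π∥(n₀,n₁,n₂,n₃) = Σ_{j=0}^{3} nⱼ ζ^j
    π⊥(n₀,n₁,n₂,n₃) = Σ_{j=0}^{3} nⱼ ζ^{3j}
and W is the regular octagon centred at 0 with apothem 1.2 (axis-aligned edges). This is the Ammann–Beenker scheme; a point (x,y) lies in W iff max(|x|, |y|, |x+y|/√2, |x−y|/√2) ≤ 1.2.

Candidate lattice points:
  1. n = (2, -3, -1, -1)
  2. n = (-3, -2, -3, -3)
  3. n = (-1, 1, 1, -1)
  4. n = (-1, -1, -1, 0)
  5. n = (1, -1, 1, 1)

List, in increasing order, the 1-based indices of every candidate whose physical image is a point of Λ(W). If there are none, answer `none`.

Internal map: ζ^{3j} for j=0..3 gives (1,0), (−√2/2,√2/2), (0,−1), (√2/2,√2/2).
#1 (2, -3, -1, -1): internal (3.4142, -1.8284); octagon support 3.7071 vs apothem 1.2 → ∉ W
#2 (-3, -2, -3, -3): internal (-3.7071, -0.5355); octagon support 3.7071 vs apothem 1.2 → ∉ W
#3 (-1, 1, 1, -1): internal (-2.4142, -1.0000); octagon support 2.4142 vs apothem 1.2 → ∉ W
#4 (-1, -1, -1, 0): internal (-0.2929, 0.2929); octagon support 0.4142 vs apothem 1.2 → ∈ W
#5 (1, -1, 1, 1): internal (2.4142, -1.0000); octagon support 2.4142 vs apothem 1.2 → ∉ W

4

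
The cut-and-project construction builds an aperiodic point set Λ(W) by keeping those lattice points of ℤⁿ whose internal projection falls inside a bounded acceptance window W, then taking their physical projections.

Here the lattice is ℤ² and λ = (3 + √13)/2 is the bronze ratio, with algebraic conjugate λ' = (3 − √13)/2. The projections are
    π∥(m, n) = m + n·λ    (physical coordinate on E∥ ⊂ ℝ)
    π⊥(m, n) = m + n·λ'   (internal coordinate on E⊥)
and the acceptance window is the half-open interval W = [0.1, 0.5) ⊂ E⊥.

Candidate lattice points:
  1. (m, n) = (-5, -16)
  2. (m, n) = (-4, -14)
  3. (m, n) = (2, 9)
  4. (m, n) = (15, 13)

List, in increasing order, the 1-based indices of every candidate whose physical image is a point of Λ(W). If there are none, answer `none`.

Compute λ' = (3−√13)/2 = -0.3028, so π⊥(m,n) = m -0.3028·n.
candidate 1: (m,n)=(-5,-16) → π∥ = -5-16·λ ≈ -57.8444, π⊥ = -5-16·λ' ≈ -0.1556 ∉ [0.1, 0.5) ⇒ out
candidate 2: (m,n)=(-4,-14) → π∥ = -4-14·λ ≈ -50.2389, π⊥ = -4-14·λ' ≈ 0.2389 ∈ [0.1, 0.5) ⇒ IN Λ
candidate 3: (m,n)=(2,9) → π∥ = 2+9·λ ≈ 31.7250, π⊥ = 2+9·λ' ≈ -0.7250 ∉ [0.1, 0.5) ⇒ out
candidate 4: (m,n)=(15,13) → π∥ = 15+13·λ ≈ 57.9361, π⊥ = 15+13·λ' ≈ 11.0639 ∉ [0.1, 0.5) ⇒ out

2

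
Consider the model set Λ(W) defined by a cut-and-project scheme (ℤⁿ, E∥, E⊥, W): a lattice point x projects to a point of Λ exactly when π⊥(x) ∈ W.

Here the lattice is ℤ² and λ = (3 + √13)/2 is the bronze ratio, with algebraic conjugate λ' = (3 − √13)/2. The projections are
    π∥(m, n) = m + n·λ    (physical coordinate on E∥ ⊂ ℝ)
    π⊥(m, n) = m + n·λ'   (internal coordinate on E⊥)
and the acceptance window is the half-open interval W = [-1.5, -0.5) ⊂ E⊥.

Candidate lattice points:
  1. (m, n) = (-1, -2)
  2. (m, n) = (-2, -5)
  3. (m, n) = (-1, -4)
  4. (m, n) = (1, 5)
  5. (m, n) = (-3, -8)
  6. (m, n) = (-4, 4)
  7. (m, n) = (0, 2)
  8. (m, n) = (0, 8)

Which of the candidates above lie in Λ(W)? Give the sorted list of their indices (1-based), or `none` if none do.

4, 5, 7

Numerically λ ≈ 3.3028 and λ' = −1/λ ≈ -0.3028.
#1 (-1,-2): internal coord -1 + (-2)·λ' = -0.3944; -0.3944 ∉ [-1.5, -0.5) → out
#2 (-2,-5): internal coord -2 + (-5)·λ' = -0.4861; -0.4861 ∉ [-1.5, -0.5) → out
#3 (-1,-4): internal coord -1 + (-4)·λ' = +0.2111; +0.2111 ∉ [-1.5, -0.5) → out
#4 (1,5): internal coord 1 + (5)·λ' = -0.5139; -0.5139 ∈ [-1.5, -0.5) → IN Λ
#5 (-3,-8): internal coord -3 + (-8)·λ' = -0.5778; -0.5778 ∈ [-1.5, -0.5) → IN Λ
#6 (-4,4): internal coord -4 + (4)·λ' = -5.2111; -5.2111 ∉ [-1.5, -0.5) → out
#7 (0,2): internal coord 0 + (2)·λ' = -0.6056; -0.6056 ∈ [-1.5, -0.5) → IN Λ
#8 (0,8): internal coord 0 + (8)·λ' = -2.4222; -2.4222 ∉ [-1.5, -0.5) → out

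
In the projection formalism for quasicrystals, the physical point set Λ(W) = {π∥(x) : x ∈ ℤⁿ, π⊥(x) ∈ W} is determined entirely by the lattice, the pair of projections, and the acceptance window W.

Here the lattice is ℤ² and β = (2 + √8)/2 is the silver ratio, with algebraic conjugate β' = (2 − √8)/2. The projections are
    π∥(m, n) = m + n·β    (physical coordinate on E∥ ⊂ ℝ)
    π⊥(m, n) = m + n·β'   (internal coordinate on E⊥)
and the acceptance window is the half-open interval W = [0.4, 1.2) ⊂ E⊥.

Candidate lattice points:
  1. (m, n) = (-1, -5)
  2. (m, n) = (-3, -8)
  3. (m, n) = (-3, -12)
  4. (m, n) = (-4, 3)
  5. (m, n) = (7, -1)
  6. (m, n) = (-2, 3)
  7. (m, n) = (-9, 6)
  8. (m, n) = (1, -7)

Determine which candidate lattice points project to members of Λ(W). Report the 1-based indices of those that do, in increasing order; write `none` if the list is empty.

1

Numerically β ≈ 2.41421 and β' = −1/β ≈ -0.41421.
[1] lift (-1,-5): star map gives 1.07107; window check 0.4 ≤ 1.07107 < 1.2 is true → IN Λ
[2] lift (-3,-8): star map gives 0.31371; window check 0.4 ≤ 0.31371 < 1.2 is false → out
[3] lift (-3,-12): star map gives 1.97056; window check 0.4 ≤ 1.97056 < 1.2 is false → out
[4] lift (-4,3): star map gives -5.24264; window check 0.4 ≤ -5.24264 < 1.2 is false → out
[5] lift (7,-1): star map gives 7.41421; window check 0.4 ≤ 7.41421 < 1.2 is false → out
[6] lift (-2,3): star map gives -3.24264; window check 0.4 ≤ -3.24264 < 1.2 is false → out
[7] lift (-9,6): star map gives -11.48528; window check 0.4 ≤ -11.48528 < 1.2 is false → out
[8] lift (1,-7): star map gives 3.89949; window check 0.4 ≤ 3.89949 < 1.2 is false → out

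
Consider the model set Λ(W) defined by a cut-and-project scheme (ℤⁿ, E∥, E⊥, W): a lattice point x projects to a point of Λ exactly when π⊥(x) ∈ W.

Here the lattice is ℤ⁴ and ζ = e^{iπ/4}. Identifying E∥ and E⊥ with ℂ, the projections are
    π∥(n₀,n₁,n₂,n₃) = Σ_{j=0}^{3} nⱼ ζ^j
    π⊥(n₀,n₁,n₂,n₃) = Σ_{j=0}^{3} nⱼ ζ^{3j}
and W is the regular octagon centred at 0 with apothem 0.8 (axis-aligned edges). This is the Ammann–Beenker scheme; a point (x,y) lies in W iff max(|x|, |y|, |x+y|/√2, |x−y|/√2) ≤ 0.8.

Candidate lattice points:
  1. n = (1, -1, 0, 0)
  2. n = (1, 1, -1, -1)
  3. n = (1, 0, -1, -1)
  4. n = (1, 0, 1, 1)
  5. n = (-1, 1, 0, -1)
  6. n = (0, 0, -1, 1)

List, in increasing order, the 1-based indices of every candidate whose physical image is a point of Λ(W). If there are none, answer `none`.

With ζ = e^{iπ/4} the internal vectors are ζ^0,ζ^3,ζ^6,ζ^9.
candidate 1: n = (1, -1, 0, 0) → π⊥ ≈ (+1.70711, -0.70711); max(|x|,|y|,|x±y|/√2) = 1.70711 > 0.8 ⇒ ∉ W
candidate 2: n = (1, 1, -1, -1) → π⊥ ≈ (-0.41421, +1.00000); max(|x|,|y|,|x±y|/√2) = 1.00000 > 0.8 ⇒ ∉ W
candidate 3: n = (1, 0, -1, -1) → π⊥ ≈ (+0.29289, +0.29289); max(|x|,|y|,|x±y|/√2) = 0.41421 ≤ 0.8 ⇒ ∈ W
candidate 4: n = (1, 0, 1, 1) → π⊥ ≈ (+1.70711, -0.29289); max(|x|,|y|,|x±y|/√2) = 1.70711 > 0.8 ⇒ ∉ W
candidate 5: n = (-1, 1, 0, -1) → π⊥ ≈ (-2.41421, +0.00000); max(|x|,|y|,|x±y|/√2) = 2.41421 > 0.8 ⇒ ∉ W
candidate 6: n = (0, 0, -1, 1) → π⊥ ≈ (+0.70711, +1.70711); max(|x|,|y|,|x±y|/√2) = 1.70711 > 0.8 ⇒ ∉ W

3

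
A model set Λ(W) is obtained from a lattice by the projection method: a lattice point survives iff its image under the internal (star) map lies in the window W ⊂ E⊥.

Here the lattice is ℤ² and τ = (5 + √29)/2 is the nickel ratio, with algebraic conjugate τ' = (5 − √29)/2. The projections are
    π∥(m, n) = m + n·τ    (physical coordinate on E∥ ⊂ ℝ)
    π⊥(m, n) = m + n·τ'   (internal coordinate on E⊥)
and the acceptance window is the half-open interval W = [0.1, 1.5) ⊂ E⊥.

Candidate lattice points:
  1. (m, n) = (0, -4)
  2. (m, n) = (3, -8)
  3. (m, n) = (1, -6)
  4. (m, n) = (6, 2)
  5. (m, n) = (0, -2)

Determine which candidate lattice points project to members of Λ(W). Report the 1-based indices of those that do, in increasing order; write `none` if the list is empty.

τ' = (5−√29)/2 ≈ -0.192582.
#1 (0,-4): internal coord 0 + (-4)·τ' = +0.770330; +0.770330 ∈ [0.1, 1.5) → IN Λ
#2 (3,-8): internal coord 3 + (-8)·τ' = +4.540659; +4.540659 ∉ [0.1, 1.5) → out
#3 (1,-6): internal coord 1 + (-6)·τ' = +2.155494; +2.155494 ∉ [0.1, 1.5) → out
#4 (6,2): internal coord 6 + (2)·τ' = +5.614835; +5.614835 ∉ [0.1, 1.5) → out
#5 (0,-2): internal coord 0 + (-2)·τ' = +0.385165; +0.385165 ∈ [0.1, 1.5) → IN Λ

1, 5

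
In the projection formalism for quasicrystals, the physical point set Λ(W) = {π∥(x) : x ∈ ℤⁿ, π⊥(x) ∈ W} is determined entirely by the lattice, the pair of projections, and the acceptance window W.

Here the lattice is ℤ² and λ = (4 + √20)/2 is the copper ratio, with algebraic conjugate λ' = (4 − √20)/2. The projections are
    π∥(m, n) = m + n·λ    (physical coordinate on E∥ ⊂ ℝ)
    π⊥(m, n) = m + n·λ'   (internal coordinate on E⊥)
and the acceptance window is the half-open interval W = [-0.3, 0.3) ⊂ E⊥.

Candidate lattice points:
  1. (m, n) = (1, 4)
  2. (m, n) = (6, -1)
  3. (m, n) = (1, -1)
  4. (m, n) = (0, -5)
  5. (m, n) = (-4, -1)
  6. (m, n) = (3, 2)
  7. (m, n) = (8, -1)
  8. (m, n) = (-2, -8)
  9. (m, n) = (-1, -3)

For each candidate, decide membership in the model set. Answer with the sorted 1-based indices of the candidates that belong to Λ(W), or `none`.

1, 8, 9

Compute λ' = (4−√20)/2 = -0.23607, so π⊥(m,n) = m -0.23607·n.
[1] lift (1,4): star map gives 0.05573; window check -0.3 ≤ 0.05573 < 0.3 is true → IN Λ
[2] lift (6,-1): star map gives 6.23607; window check -0.3 ≤ 6.23607 < 0.3 is false → out
[3] lift (1,-1): star map gives 1.23607; window check -0.3 ≤ 1.23607 < 0.3 is false → out
[4] lift (0,-5): star map gives 1.18034; window check -0.3 ≤ 1.18034 < 0.3 is false → out
[5] lift (-4,-1): star map gives -3.76393; window check -0.3 ≤ -3.76393 < 0.3 is false → out
[6] lift (3,2): star map gives 2.52786; window check -0.3 ≤ 2.52786 < 0.3 is false → out
[7] lift (8,-1): star map gives 8.23607; window check -0.3 ≤ 8.23607 < 0.3 is false → out
[8] lift (-2,-8): star map gives -0.11146; window check -0.3 ≤ -0.11146 < 0.3 is true → IN Λ
[9] lift (-1,-3): star map gives -0.29180; window check -0.3 ≤ -0.29180 < 0.3 is true → IN Λ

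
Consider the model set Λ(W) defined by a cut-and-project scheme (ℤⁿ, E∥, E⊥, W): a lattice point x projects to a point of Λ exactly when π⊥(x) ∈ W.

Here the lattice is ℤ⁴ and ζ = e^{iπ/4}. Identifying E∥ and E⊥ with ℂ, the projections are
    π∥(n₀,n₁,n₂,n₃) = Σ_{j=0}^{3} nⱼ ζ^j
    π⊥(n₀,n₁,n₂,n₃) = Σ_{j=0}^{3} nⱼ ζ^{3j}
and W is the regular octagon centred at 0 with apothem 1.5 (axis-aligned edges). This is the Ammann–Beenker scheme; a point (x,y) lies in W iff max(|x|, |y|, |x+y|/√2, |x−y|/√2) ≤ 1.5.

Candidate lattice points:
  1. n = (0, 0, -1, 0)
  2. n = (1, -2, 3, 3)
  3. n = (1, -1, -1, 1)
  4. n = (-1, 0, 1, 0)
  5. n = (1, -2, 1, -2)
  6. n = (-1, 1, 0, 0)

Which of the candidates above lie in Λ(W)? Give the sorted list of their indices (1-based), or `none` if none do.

1, 4

π⊥(n) = n₀ + n₁ζ³ + n₂ζ⁶ + n₃ζ⁹ where ζ = e^{iπ/4}.
candidate 1: n = (0, 0, -1, 0) → π⊥ ≈ (+0.00000, +1.00000); max(|x|,|y|,|x±y|/√2) = 1.00000 ≤ 1.5 ⇒ ∈ W
candidate 2: n = (1, -2, 3, 3) → π⊥ ≈ (+4.53553, -2.29289); max(|x|,|y|,|x±y|/√2) = 4.82843 > 1.5 ⇒ ∉ W
candidate 3: n = (1, -1, -1, 1) → π⊥ ≈ (+2.41421, +1.00000); max(|x|,|y|,|x±y|/√2) = 2.41421 > 1.5 ⇒ ∉ W
candidate 4: n = (-1, 0, 1, 0) → π⊥ ≈ (-1.00000, -1.00000); max(|x|,|y|,|x±y|/√2) = 1.41421 ≤ 1.5 ⇒ ∈ W
candidate 5: n = (1, -2, 1, -2) → π⊥ ≈ (+1.00000, -3.82843); max(|x|,|y|,|x±y|/√2) = 3.82843 > 1.5 ⇒ ∉ W
candidate 6: n = (-1, 1, 0, 0) → π⊥ ≈ (-1.70711, +0.70711); max(|x|,|y|,|x±y|/√2) = 1.70711 > 1.5 ⇒ ∉ W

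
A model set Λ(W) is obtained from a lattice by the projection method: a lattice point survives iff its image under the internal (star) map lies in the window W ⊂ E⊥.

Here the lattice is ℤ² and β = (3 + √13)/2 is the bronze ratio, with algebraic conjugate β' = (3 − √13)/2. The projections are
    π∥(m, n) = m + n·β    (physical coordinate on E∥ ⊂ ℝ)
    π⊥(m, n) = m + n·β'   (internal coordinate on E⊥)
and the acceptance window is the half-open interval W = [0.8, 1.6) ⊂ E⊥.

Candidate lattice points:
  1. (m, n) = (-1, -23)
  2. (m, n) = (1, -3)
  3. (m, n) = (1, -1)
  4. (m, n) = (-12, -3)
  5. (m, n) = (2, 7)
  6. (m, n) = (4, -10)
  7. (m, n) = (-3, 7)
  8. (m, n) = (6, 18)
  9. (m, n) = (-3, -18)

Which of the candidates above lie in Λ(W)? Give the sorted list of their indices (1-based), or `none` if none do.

3

Compute β' = (3−√13)/2 = -0.3028, so π⊥(m,n) = m -0.3028·n.
#1 (-1,-23): internal coord -1 + (-23)·β' = +5.9638; +5.9638 ∉ [0.8, 1.6) → out
#2 (1,-3): internal coord 1 + (-3)·β' = +1.9083; +1.9083 ∉ [0.8, 1.6) → out
#3 (1,-1): internal coord 1 + (-1)·β' = +1.3028; +1.3028 ∈ [0.8, 1.6) → IN Λ
#4 (-12,-3): internal coord -12 + (-3)·β' = -11.0917; -11.0917 ∉ [0.8, 1.6) → out
#5 (2,7): internal coord 2 + (7)·β' = -0.1194; -0.1194 ∉ [0.8, 1.6) → out
#6 (4,-10): internal coord 4 + (-10)·β' = +7.0278; +7.0278 ∉ [0.8, 1.6) → out
#7 (-3,7): internal coord -3 + (7)·β' = -5.1194; -5.1194 ∉ [0.8, 1.6) → out
#8 (6,18): internal coord 6 + (18)·β' = +0.5500; +0.5500 ∉ [0.8, 1.6) → out
#9 (-3,-18): internal coord -3 + (-18)·β' = +2.4500; +2.4500 ∉ [0.8, 1.6) → out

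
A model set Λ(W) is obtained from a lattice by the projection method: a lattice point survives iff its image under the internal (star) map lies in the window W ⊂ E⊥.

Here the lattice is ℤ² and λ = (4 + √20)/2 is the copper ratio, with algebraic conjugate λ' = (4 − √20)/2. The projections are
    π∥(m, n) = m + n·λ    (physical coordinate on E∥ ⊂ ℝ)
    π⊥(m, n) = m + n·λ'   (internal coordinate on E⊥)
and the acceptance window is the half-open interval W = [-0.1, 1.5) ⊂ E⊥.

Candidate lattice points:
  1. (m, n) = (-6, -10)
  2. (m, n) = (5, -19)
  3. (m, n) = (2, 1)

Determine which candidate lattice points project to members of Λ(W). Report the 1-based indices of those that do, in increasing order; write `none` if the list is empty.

none

Compute λ' = (4−√20)/2 = -0.23607, so π⊥(m,n) = m -0.23607·n.
[1] lift (-6,-10): star map gives -3.63932; window check -0.1 ≤ -3.63932 < 1.5 is false → out
[2] lift (5,-19): star map gives 9.48529; window check -0.1 ≤ 9.48529 < 1.5 is false → out
[3] lift (2,1): star map gives 1.76393; window check -0.1 ≤ 1.76393 < 1.5 is false → out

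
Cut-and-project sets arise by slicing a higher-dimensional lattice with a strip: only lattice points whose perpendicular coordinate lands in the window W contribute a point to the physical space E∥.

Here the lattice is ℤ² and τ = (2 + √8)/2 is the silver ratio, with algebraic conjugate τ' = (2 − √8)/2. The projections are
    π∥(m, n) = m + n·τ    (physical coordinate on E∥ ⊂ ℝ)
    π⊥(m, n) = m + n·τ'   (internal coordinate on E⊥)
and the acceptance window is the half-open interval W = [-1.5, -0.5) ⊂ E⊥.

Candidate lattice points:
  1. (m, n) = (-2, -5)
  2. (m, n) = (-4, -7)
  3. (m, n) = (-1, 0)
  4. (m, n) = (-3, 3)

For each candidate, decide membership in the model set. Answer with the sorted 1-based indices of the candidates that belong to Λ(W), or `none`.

2, 3

Compute τ' = (2−√8)/2 = -0.41421, so π⊥(m,n) = m -0.41421·n.
#1 (-2,-5): internal coord -2 + (-5)·τ' = +0.07107; +0.07107 ∉ [-1.5, -0.5) → out
#2 (-4,-7): internal coord -4 + (-7)·τ' = -1.10051; -1.10051 ∈ [-1.5, -0.5) → IN Λ
#3 (-1,0): internal coord -1 + (0)·τ' = -1.00000; -1.00000 ∈ [-1.5, -0.5) → IN Λ
#4 (-3,3): internal coord -3 + (3)·τ' = -4.24264; -4.24264 ∉ [-1.5, -0.5) → out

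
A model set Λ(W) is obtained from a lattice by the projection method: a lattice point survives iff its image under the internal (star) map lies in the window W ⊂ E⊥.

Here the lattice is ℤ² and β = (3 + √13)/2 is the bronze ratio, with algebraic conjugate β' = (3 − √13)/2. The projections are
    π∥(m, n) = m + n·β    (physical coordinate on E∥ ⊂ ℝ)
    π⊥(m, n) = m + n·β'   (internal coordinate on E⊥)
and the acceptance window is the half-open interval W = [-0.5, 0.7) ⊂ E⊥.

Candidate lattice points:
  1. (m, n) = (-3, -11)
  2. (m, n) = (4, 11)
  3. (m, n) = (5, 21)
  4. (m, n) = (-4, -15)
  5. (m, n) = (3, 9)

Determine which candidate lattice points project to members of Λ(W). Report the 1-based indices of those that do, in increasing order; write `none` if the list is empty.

1, 2, 4, 5

β' = (3−√13)/2 ≈ -0.302776.
[1] lift (-3,-11): star map gives 0.330532; window check -0.5 ≤ 0.330532 < 0.7 is true → IN Λ
[2] lift (4,11): star map gives 0.669468; window check -0.5 ≤ 0.669468 < 0.7 is true → IN Λ
[3] lift (5,21): star map gives -1.358288; window check -0.5 ≤ -1.358288 < 0.7 is false → out
[4] lift (-4,-15): star map gives 0.541635; window check -0.5 ≤ 0.541635 < 0.7 is true → IN Λ
[5] lift (3,9): star map gives 0.275019; window check -0.5 ≤ 0.275019 < 0.7 is true → IN Λ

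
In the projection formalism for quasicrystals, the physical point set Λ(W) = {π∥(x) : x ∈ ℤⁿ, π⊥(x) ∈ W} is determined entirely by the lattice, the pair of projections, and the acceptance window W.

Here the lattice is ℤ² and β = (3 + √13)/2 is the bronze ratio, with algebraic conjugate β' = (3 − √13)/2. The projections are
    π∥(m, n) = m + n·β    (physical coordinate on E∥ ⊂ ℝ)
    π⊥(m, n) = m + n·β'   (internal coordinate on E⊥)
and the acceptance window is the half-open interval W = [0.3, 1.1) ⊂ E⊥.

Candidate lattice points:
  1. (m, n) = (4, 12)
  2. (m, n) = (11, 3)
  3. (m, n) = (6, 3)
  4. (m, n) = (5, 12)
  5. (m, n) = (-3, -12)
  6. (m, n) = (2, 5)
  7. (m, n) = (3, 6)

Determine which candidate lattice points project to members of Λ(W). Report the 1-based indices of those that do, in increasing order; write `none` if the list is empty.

Compute β' = (3−√13)/2 = -0.302776, so π⊥(m,n) = m -0.302776·n.
[1] lift (4,12): star map gives 0.366692; window check 0.3 ≤ 0.366692 < 1.1 is true → IN Λ
[2] lift (11,3): star map gives 10.091673; window check 0.3 ≤ 10.091673 < 1.1 is false → out
[3] lift (6,3): star map gives 5.091673; window check 0.3 ≤ 5.091673 < 1.1 is false → out
[4] lift (5,12): star map gives 1.366692; window check 0.3 ≤ 1.366692 < 1.1 is false → out
[5] lift (-3,-12): star map gives 0.633308; window check 0.3 ≤ 0.633308 < 1.1 is true → IN Λ
[6] lift (2,5): star map gives 0.486122; window check 0.3 ≤ 0.486122 < 1.1 is true → IN Λ
[7] lift (3,6): star map gives 1.183346; window check 0.3 ≤ 1.183346 < 1.1 is false → out

1, 5, 6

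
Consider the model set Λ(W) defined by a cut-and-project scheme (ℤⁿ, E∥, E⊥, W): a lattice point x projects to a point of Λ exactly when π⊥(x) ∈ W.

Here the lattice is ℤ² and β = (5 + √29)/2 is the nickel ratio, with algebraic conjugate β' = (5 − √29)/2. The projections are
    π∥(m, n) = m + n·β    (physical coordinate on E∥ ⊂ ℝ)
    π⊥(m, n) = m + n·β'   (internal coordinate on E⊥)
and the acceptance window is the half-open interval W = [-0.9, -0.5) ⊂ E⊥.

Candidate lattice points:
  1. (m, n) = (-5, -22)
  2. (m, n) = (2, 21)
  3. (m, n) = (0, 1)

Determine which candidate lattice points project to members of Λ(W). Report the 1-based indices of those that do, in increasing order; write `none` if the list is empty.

Numerically β ≈ 5.192582 and β' = −1/β ≈ -0.192582.
[1] lift (-5,-22): star map gives -0.763187; window check -0.9 ≤ -0.763187 < -0.5 is true → IN Λ
[2] lift (2,21): star map gives -2.044230; window check -0.9 ≤ -2.044230 < -0.5 is false → out
[3] lift (0,1): star map gives -0.192582; window check -0.9 ≤ -0.192582 < -0.5 is false → out

1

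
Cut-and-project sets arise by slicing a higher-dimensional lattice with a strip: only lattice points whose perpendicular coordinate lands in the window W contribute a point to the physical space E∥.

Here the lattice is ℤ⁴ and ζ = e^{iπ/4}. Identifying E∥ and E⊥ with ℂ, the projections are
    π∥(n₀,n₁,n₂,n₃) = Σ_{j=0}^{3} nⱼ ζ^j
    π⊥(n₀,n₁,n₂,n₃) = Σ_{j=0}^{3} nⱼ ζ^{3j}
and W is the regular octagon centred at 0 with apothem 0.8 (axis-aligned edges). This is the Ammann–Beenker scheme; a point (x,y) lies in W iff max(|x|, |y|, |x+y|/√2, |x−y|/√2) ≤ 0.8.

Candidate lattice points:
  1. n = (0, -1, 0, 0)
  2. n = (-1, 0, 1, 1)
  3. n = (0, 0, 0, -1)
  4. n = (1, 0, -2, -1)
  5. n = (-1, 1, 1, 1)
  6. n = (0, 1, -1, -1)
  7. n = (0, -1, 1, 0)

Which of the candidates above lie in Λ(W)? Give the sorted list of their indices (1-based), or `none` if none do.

π⊥(n) = n₀ + n₁ζ³ + n₂ζ⁶ + n₃ζ⁹ where ζ = e^{iπ/4}.
#1 (0, -1, 0, 0): internal (0.7071, -0.7071); octagon support 1.0000 vs apothem 0.8 → ∉ W
#2 (-1, 0, 1, 1): internal (-0.2929, -0.2929); octagon support 0.4142 vs apothem 0.8 → ∈ W
#3 (0, 0, 0, -1): internal (-0.7071, -0.7071); octagon support 1.0000 vs apothem 0.8 → ∉ W
#4 (1, 0, -2, -1): internal (0.2929, 1.2929); octagon support 1.2929 vs apothem 0.8 → ∉ W
#5 (-1, 1, 1, 1): internal (-1.0000, 0.4142); octagon support 1.0000 vs apothem 0.8 → ∉ W
#6 (0, 1, -1, -1): internal (-1.4142, 1.0000); octagon support 1.7071 vs apothem 0.8 → ∉ W
#7 (0, -1, 1, 0): internal (0.7071, -1.7071); octagon support 1.7071 vs apothem 0.8 → ∉ W

2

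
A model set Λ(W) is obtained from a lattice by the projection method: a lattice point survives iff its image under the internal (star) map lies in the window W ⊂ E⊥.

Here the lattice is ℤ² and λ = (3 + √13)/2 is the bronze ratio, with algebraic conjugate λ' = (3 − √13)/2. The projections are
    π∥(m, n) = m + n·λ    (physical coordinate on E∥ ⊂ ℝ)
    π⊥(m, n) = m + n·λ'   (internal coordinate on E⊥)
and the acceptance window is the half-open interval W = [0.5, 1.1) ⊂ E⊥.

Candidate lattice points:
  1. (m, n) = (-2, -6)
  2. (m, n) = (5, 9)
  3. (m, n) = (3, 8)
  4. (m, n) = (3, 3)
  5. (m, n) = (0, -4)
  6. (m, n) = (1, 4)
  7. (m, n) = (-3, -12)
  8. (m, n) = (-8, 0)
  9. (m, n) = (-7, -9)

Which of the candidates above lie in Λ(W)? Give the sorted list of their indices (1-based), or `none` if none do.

3, 7

Compute λ' = (3−√13)/2 = -0.3028, so π⊥(m,n) = m -0.3028·n.
#1 (-2,-6): internal coord -2 + (-6)·λ' = -0.1833; -0.1833 ∉ [0.5, 1.1) → out
#2 (5,9): internal coord 5 + (9)·λ' = +2.2750; +2.2750 ∉ [0.5, 1.1) → out
#3 (3,8): internal coord 3 + (8)·λ' = +0.5778; +0.5778 ∈ [0.5, 1.1) → IN Λ
#4 (3,3): internal coord 3 + (3)·λ' = +2.0917; +2.0917 ∉ [0.5, 1.1) → out
#5 (0,-4): internal coord 0 + (-4)·λ' = +1.2111; +1.2111 ∉ [0.5, 1.1) → out
#6 (1,4): internal coord 1 + (4)·λ' = -0.2111; -0.2111 ∉ [0.5, 1.1) → out
#7 (-3,-12): internal coord -3 + (-12)·λ' = +0.6333; +0.6333 ∈ [0.5, 1.1) → IN Λ
#8 (-8,0): internal coord -8 + (0)·λ' = -8.0000; -8.0000 ∉ [0.5, 1.1) → out
#9 (-7,-9): internal coord -7 + (-9)·λ' = -4.2750; -4.2750 ∉ [0.5, 1.1) → out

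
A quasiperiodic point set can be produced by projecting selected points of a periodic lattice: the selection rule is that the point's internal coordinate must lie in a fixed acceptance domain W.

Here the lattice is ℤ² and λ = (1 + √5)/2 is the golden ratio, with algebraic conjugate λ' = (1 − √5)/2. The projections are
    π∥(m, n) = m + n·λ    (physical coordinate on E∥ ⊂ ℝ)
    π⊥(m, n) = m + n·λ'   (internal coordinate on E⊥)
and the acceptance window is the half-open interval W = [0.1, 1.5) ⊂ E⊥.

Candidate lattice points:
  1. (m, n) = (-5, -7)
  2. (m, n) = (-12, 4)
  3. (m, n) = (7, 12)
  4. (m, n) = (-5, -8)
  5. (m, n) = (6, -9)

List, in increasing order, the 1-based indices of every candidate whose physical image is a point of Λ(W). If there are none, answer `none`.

none

Numerically λ ≈ 1.61803 and λ' = −1/λ ≈ -0.61803.
candidate 1: (m,n)=(-5,-7) → π∥ = -5-7·λ ≈ -16.32624, π⊥ = -5-7·λ' ≈ -0.67376 ∉ [0.1, 1.5) ⇒ out
candidate 2: (m,n)=(-12,4) → π∥ = -12+4·λ ≈ -5.52786, π⊥ = -12+4·λ' ≈ -14.47214 ∉ [0.1, 1.5) ⇒ out
candidate 3: (m,n)=(7,12) → π∥ = 7+12·λ ≈ 26.41641, π⊥ = 7+12·λ' ≈ -0.41641 ∉ [0.1, 1.5) ⇒ out
candidate 4: (m,n)=(-5,-8) → π∥ = -5-8·λ ≈ -17.94427, π⊥ = -5-8·λ' ≈ -0.05573 ∉ [0.1, 1.5) ⇒ out
candidate 5: (m,n)=(6,-9) → π∥ = 6-9·λ ≈ -8.56231, π⊥ = 6-9·λ' ≈ 11.56231 ∉ [0.1, 1.5) ⇒ out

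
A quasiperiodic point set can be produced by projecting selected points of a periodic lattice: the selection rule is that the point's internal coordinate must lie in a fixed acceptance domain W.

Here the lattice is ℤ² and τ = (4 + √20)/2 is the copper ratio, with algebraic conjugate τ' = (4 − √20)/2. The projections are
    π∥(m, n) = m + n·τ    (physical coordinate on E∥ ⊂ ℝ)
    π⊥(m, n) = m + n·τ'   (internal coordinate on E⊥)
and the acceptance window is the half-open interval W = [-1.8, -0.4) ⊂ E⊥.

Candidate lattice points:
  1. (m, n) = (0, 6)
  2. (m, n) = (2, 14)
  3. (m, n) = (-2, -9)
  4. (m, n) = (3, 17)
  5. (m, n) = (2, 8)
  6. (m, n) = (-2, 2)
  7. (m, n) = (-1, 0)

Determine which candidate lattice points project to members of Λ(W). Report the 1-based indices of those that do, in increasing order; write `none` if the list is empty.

1, 2, 4, 7

Numerically τ ≈ 4.236068 and τ' = −1/τ ≈ -0.236068.
[1] lift (0,6): star map gives -1.416408; window check -1.8 ≤ -1.416408 < -0.4 is true → IN Λ
[2] lift (2,14): star map gives -1.304952; window check -1.8 ≤ -1.304952 < -0.4 is true → IN Λ
[3] lift (-2,-9): star map gives 0.124612; window check -1.8 ≤ 0.124612 < -0.4 is false → out
[4] lift (3,17): star map gives -1.013156; window check -1.8 ≤ -1.013156 < -0.4 is true → IN Λ
[5] lift (2,8): star map gives 0.111456; window check -1.8 ≤ 0.111456 < -0.4 is false → out
[6] lift (-2,2): star map gives -2.472136; window check -1.8 ≤ -2.472136 < -0.4 is false → out
[7] lift (-1,0): star map gives -1.000000; window check -1.8 ≤ -1.000000 < -0.4 is true → IN Λ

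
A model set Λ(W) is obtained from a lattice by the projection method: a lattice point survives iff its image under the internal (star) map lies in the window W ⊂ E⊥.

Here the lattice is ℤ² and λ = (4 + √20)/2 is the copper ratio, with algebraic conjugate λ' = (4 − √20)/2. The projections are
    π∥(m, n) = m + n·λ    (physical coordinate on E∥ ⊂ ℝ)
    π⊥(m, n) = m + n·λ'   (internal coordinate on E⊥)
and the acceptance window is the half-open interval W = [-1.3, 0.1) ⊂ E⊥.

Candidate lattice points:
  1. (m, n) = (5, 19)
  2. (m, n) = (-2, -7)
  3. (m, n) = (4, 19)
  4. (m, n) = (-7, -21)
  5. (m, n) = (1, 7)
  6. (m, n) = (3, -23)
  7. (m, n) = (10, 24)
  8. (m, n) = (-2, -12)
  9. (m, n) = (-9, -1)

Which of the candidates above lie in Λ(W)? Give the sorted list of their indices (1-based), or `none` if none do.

2, 3, 5

λ' = (4−√20)/2 ≈ -0.23607.
#1 (5,19): internal coord 5 + (19)·λ' = +0.51471; +0.51471 ∉ [-1.3, 0.1) → out
#2 (-2,-7): internal coord -2 + (-7)·λ' = -0.34752; -0.34752 ∈ [-1.3, 0.1) → IN Λ
#3 (4,19): internal coord 4 + (19)·λ' = -0.48529; -0.48529 ∈ [-1.3, 0.1) → IN Λ
#4 (-7,-21): internal coord -7 + (-21)·λ' = -2.04257; -2.04257 ∉ [-1.3, 0.1) → out
#5 (1,7): internal coord 1 + (7)·λ' = -0.65248; -0.65248 ∈ [-1.3, 0.1) → IN Λ
#6 (3,-23): internal coord 3 + (-23)·λ' = +8.42956; +8.42956 ∉ [-1.3, 0.1) → out
#7 (10,24): internal coord 10 + (24)·λ' = +4.33437; +4.33437 ∉ [-1.3, 0.1) → out
#8 (-2,-12): internal coord -2 + (-12)·λ' = +0.83282; +0.83282 ∉ [-1.3, 0.1) → out
#9 (-9,-1): internal coord -9 + (-1)·λ' = -8.76393; -8.76393 ∉ [-1.3, 0.1) → out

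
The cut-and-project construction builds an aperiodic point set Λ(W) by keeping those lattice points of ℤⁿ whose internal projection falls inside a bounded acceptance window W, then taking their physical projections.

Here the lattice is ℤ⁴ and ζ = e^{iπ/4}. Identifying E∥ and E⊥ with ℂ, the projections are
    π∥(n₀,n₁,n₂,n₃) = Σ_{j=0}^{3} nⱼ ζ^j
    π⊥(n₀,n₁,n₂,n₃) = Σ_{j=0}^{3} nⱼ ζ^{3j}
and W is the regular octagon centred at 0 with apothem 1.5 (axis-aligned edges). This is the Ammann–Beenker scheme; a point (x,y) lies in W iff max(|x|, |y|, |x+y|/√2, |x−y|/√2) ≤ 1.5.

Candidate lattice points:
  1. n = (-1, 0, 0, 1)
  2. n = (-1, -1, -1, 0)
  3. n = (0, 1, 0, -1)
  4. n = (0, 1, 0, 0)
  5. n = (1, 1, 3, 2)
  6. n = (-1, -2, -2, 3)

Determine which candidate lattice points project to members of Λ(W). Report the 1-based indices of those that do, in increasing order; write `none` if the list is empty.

π⊥(n) = n₀ + n₁ζ³ + n₂ζ⁶ + n₃ζ⁹ where ζ = e^{iπ/4}.
candidate 1: n = (-1, 0, 0, 1) → π⊥ ≈ (-0.2929, +0.7071); max(|x|,|y|,|x±y|/√2) = 0.7071 ≤ 1.5 ⇒ ∈ W
candidate 2: n = (-1, -1, -1, 0) → π⊥ ≈ (-0.2929, +0.2929); max(|x|,|y|,|x±y|/√2) = 0.4142 ≤ 1.5 ⇒ ∈ W
candidate 3: n = (0, 1, 0, -1) → π⊥ ≈ (-1.4142, +0.0000); max(|x|,|y|,|x±y|/√2) = 1.4142 ≤ 1.5 ⇒ ∈ W
candidate 4: n = (0, 1, 0, 0) → π⊥ ≈ (-0.7071, +0.7071); max(|x|,|y|,|x±y|/√2) = 1.0000 ≤ 1.5 ⇒ ∈ W
candidate 5: n = (1, 1, 3, 2) → π⊥ ≈ (+1.7071, -0.8787); max(|x|,|y|,|x±y|/√2) = 1.8284 > 1.5 ⇒ ∉ W
candidate 6: n = (-1, -2, -2, 3) → π⊥ ≈ (+2.5355, +2.7071); max(|x|,|y|,|x±y|/√2) = 3.7071 > 1.5 ⇒ ∉ W

1, 2, 3, 4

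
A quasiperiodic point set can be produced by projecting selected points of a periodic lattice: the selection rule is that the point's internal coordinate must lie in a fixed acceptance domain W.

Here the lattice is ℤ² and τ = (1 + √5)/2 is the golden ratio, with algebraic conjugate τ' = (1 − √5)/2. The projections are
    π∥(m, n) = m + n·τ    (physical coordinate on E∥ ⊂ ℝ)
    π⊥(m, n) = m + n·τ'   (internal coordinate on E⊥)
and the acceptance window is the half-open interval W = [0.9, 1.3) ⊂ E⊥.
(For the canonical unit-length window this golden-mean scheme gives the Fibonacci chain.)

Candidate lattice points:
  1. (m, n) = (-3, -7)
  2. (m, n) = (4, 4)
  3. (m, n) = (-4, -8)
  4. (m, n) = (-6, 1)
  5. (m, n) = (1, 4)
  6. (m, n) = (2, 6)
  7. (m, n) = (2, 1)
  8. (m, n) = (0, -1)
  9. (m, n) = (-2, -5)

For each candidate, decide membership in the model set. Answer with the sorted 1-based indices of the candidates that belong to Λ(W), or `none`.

Numerically τ ≈ 1.618034 and τ' = −1/τ ≈ -0.618034.
#1 (-3,-7): internal coord -3 + (-7)·τ' = +1.326238; +1.326238 ∉ [0.9, 1.3) → out
#2 (4,4): internal coord 4 + (4)·τ' = +1.527864; +1.527864 ∉ [0.9, 1.3) → out
#3 (-4,-8): internal coord -4 + (-8)·τ' = +0.944272; +0.944272 ∈ [0.9, 1.3) → IN Λ
#4 (-6,1): internal coord -6 + (1)·τ' = -6.618034; -6.618034 ∉ [0.9, 1.3) → out
#5 (1,4): internal coord 1 + (4)·τ' = -1.472136; -1.472136 ∉ [0.9, 1.3) → out
#6 (2,6): internal coord 2 + (6)·τ' = -1.708204; -1.708204 ∉ [0.9, 1.3) → out
#7 (2,1): internal coord 2 + (1)·τ' = +1.381966; +1.381966 ∉ [0.9, 1.3) → out
#8 (0,-1): internal coord 0 + (-1)·τ' = +0.618034; +0.618034 ∉ [0.9, 1.3) → out
#9 (-2,-5): internal coord -2 + (-5)·τ' = +1.090170; +1.090170 ∈ [0.9, 1.3) → IN Λ

3, 9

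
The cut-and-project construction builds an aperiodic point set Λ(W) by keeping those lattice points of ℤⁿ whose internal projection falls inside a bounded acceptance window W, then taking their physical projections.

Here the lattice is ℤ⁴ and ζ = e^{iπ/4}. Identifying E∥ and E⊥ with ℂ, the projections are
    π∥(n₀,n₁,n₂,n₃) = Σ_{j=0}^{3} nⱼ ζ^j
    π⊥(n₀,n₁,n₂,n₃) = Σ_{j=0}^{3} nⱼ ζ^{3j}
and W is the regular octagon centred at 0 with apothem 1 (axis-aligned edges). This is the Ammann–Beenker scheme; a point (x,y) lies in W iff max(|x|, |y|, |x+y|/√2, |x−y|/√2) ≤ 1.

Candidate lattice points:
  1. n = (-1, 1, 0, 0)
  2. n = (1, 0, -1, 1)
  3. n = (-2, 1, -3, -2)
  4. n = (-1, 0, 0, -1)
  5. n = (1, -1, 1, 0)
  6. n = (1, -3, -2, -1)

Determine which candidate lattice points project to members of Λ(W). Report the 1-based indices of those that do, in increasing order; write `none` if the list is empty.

With ζ = e^{iπ/4} the internal vectors are ζ^0,ζ^3,ζ^6,ζ^9.
#1 (-1, 1, 0, 0): internal (-1.707107, 0.707107); octagon support 1.707107 vs apothem 1 → ∉ W
#2 (1, 0, -1, 1): internal (1.707107, 1.707107); octagon support 2.414214 vs apothem 1 → ∉ W
#3 (-2, 1, -3, -2): internal (-4.121320, 2.292893); octagon support 4.535534 vs apothem 1 → ∉ W
#4 (-1, 0, 0, -1): internal (-1.707107, -0.707107); octagon support 1.707107 vs apothem 1 → ∉ W
#5 (1, -1, 1, 0): internal (1.707107, -1.707107); octagon support 2.414214 vs apothem 1 → ∉ W
#6 (1, -3, -2, -1): internal (2.414214, -0.828427); octagon support 2.414214 vs apothem 1 → ∉ W

none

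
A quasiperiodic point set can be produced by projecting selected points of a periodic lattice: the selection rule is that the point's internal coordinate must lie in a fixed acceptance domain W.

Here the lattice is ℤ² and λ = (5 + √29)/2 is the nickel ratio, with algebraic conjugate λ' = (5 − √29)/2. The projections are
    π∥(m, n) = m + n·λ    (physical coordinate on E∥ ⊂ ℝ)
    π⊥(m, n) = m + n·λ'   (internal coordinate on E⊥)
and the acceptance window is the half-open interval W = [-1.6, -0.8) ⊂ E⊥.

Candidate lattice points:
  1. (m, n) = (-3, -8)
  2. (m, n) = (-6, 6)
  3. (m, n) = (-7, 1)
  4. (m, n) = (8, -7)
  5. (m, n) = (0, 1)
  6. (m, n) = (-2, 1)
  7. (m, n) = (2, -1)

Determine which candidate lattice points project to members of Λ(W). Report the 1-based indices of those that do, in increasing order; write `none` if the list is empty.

1

Compute λ' = (5−√29)/2 = -0.1926, so π⊥(m,n) = m -0.1926·n.
#1 (-3,-8): internal coord -3 + (-8)·λ' = -1.4593; -1.4593 ∈ [-1.6, -0.8) → IN Λ
#2 (-6,6): internal coord -6 + (6)·λ' = -7.1555; -7.1555 ∉ [-1.6, -0.8) → out
#3 (-7,1): internal coord -7 + (1)·λ' = -7.1926; -7.1926 ∉ [-1.6, -0.8) → out
#4 (8,-7): internal coord 8 + (-7)·λ' = +9.3481; +9.3481 ∉ [-1.6, -0.8) → out
#5 (0,1): internal coord 0 + (1)·λ' = -0.1926; -0.1926 ∉ [-1.6, -0.8) → out
#6 (-2,1): internal coord -2 + (1)·λ' = -2.1926; -2.1926 ∉ [-1.6, -0.8) → out
#7 (2,-1): internal coord 2 + (-1)·λ' = +2.1926; +2.1926 ∉ [-1.6, -0.8) → out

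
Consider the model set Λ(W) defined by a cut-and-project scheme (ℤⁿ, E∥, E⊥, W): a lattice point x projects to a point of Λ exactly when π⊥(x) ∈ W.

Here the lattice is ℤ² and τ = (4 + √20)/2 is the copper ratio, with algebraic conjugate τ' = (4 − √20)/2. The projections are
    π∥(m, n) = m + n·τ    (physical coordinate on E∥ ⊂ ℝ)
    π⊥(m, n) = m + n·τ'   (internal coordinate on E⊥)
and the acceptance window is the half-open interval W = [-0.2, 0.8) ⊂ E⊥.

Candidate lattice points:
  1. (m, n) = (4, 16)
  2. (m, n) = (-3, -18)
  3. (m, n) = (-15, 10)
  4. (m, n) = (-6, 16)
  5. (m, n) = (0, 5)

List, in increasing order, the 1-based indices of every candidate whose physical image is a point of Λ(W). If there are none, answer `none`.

Compute τ' = (4−√20)/2 = -0.236068, so π⊥(m,n) = m -0.236068·n.
candidate 1: (m,n)=(4,16) → π∥ = 4+16·τ ≈ 71.777088, π⊥ = 4+16·τ' ≈ 0.222912 ∈ [-0.2, 0.8) ⇒ IN Λ
candidate 2: (m,n)=(-3,-18) → π∥ = -3-18·τ ≈ -79.249224, π⊥ = -3-18·τ' ≈ 1.249224 ∉ [-0.2, 0.8) ⇒ out
candidate 3: (m,n)=(-15,10) → π∥ = -15+10·τ ≈ 27.360680, π⊥ = -15+10·τ' ≈ -17.360680 ∉ [-0.2, 0.8) ⇒ out
candidate 4: (m,n)=(-6,16) → π∥ = -6+16·τ ≈ 61.777088, π⊥ = -6+16·τ' ≈ -9.777088 ∉ [-0.2, 0.8) ⇒ out
candidate 5: (m,n)=(0,5) → π∥ = 0+5·τ ≈ 21.180340, π⊥ = 0+5·τ' ≈ -1.180340 ∉ [-0.2, 0.8) ⇒ out

1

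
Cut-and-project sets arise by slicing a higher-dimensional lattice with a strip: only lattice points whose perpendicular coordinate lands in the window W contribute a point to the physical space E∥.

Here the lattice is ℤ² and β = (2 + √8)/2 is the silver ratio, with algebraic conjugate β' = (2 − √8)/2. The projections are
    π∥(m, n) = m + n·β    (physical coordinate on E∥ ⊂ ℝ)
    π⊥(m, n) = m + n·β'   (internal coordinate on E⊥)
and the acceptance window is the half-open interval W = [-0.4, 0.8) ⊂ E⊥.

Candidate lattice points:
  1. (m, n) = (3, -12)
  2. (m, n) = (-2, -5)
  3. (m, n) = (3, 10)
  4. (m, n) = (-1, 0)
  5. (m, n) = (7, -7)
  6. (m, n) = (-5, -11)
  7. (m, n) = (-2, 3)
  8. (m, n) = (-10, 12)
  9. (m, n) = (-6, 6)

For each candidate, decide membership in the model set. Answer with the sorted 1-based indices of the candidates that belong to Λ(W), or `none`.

2

β' = (2−√8)/2 ≈ -0.414214.
#1 (3,-12): internal coord 3 + (-12)·β' = +7.970563; +7.970563 ∉ [-0.4, 0.8) → out
#2 (-2,-5): internal coord -2 + (-5)·β' = +0.071068; +0.071068 ∈ [-0.4, 0.8) → IN Λ
#3 (3,10): internal coord 3 + (10)·β' = -1.142136; -1.142136 ∉ [-0.4, 0.8) → out
#4 (-1,0): internal coord -1 + (0)·β' = -1.000000; -1.000000 ∉ [-0.4, 0.8) → out
#5 (7,-7): internal coord 7 + (-7)·β' = +9.899495; +9.899495 ∉ [-0.4, 0.8) → out
#6 (-5,-11): internal coord -5 + (-11)·β' = -0.443651; -0.443651 ∉ [-0.4, 0.8) → out
#7 (-2,3): internal coord -2 + (3)·β' = -3.242641; -3.242641 ∉ [-0.4, 0.8) → out
#8 (-10,12): internal coord -10 + (12)·β' = -14.970563; -14.970563 ∉ [-0.4, 0.8) → out
#9 (-6,6): internal coord -6 + (6)·β' = -8.485281; -8.485281 ∉ [-0.4, 0.8) → out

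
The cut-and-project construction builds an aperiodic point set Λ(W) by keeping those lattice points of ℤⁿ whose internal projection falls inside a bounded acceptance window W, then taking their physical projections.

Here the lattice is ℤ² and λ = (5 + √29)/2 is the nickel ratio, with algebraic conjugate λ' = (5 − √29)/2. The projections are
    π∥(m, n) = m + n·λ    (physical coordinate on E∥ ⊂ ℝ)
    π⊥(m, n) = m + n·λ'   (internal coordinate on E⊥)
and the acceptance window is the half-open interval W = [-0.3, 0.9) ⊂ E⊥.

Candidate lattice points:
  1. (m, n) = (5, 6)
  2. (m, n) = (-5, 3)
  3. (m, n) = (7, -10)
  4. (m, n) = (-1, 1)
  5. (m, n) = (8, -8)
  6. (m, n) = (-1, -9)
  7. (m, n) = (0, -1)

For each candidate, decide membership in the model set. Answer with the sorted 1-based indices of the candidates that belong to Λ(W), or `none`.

Compute λ' = (5−√29)/2 = -0.1926, so π⊥(m,n) = m -0.1926·n.
candidate 1: (m,n)=(5,6) → π∥ = 5+6·λ ≈ 36.1555, π⊥ = 5+6·λ' ≈ 3.8445 ∉ [-0.3, 0.9) ⇒ out
candidate 2: (m,n)=(-5,3) → π∥ = -5+3·λ ≈ 10.5777, π⊥ = -5+3·λ' ≈ -5.5777 ∉ [-0.3, 0.9) ⇒ out
candidate 3: (m,n)=(7,-10) → π∥ = 7-10·λ ≈ -44.9258, π⊥ = 7-10·λ' ≈ 8.9258 ∉ [-0.3, 0.9) ⇒ out
candidate 4: (m,n)=(-1,1) → π∥ = -1+1·λ ≈ 4.1926, π⊥ = -1+1·λ' ≈ -1.1926 ∉ [-0.3, 0.9) ⇒ out
candidate 5: (m,n)=(8,-8) → π∥ = 8-8·λ ≈ -33.5407, π⊥ = 8-8·λ' ≈ 9.5407 ∉ [-0.3, 0.9) ⇒ out
candidate 6: (m,n)=(-1,-9) → π∥ = -1-9·λ ≈ -47.7332, π⊥ = -1-9·λ' ≈ 0.7332 ∈ [-0.3, 0.9) ⇒ IN Λ
candidate 7: (m,n)=(0,-1) → π∥ = 0-1·λ ≈ -5.1926, π⊥ = 0-1·λ' ≈ 0.1926 ∈ [-0.3, 0.9) ⇒ IN Λ

6, 7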